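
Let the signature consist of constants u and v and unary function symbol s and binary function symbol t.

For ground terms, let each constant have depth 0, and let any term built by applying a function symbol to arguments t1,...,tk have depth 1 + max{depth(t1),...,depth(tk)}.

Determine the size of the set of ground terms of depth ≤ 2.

Count level by level. With function symbols s/1, t/2, the terms of depth ≤ k are the 2 constants together with each function applied to depth-≤(k−1) tuples, so N_k = 2 + N_{k-1} + N_{k-1}^2.
N_0 = 2
N_1 = 2 + 2 + 2^2 = 8
N_2 = 2 + 8 + 8^2 = 74

74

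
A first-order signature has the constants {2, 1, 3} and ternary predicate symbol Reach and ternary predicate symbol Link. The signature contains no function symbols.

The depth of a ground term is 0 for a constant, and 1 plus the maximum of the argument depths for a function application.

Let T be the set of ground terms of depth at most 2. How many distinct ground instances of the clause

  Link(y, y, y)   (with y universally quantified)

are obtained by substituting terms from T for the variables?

Ground terms of depth ≤ 2:
  With no function symbols every ground term is a constant, so there are exactly 3 ground terms at every depth bound.
  N_0 = 3
  N_1 = 3
  N_2 = 3
So there are 3 ground terms available for substitution.
The clause has 1 distinct variable (y), which appears in the body. In the free term algebra distinct substitutions yield syntactically distinct ground instances.
Number of ground instances = 3.

3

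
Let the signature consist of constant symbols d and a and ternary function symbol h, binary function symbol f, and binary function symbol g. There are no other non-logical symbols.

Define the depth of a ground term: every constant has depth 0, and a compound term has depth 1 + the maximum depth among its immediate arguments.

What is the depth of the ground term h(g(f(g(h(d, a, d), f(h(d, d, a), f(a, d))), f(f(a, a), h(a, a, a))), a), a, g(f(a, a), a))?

6

depth(h(d, a, d)) = 1 + max(0, 0, 0) = 1
depth(h(d, d, a)) = 1 + max(0, 0, 0) = 1
depth(f(a, d)) = 1 + max(0, 0) = 1
depth(f(h(d, d, a), f(a, d))) = 1 + max(1, 1) = 2
depth(g(h(d, a, d), f(h(d, d, a), f(a, d)))) = 1 + max(1, 2) = 3
depth(f(a, a)) = 1 + max(0, 0) = 1
depth(h(a, a, a)) = 1 + max(0, 0, 0) = 1
depth(f(f(a, a), h(a, a, a))) = 1 + max(1, 1) = 2
depth(f(g(h(d, a, d), f(h(d, d, a), f(a, d))), f(f(a, a), h(a, a, a)))) = 1 + max(3, 2) = 4
depth(g(f(g(h(d, a, d), f(h(d, d, a), f(a, d))), f(f(a, a), h(a, a, a))), a)) = 1 + max(4, 0) = 5
depth(g(f(a, a), a)) = 1 + max(1, 0) = 2
depth(h(g(f(g(h(d, a, d), f(h(d, d, a), f(a, d))), f(f(a, a), h(a, a, a))), a), a, g(f(a, a), a))) = 1 + max(5, 0, 2) = 6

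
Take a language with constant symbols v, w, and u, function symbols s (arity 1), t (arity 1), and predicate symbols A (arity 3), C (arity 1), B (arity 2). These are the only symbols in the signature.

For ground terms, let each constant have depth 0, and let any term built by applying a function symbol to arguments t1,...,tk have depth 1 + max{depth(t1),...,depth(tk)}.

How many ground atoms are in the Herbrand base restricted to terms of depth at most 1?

819

First count ground terms of depth ≤ 1.
If N_k denotes the number of depth-≤k ground terms, the 3 constants give N_0 = 3, and each function symbol of arity r contributes N_{k-1}^r new terms at level k: N_k = 3 + N_{k-1} + N_{k-1}.
N_0 = 3
N_1 = 3 + 3 + 3 = 9
So |H| = 9.
Each predicate of arity r yields |H|^r ground atoms (one per choice of an r-tuple from H):
  A: 9^3 = 729;  C: 9;  B: 9^2 = 81
Total ground atoms: 729 + 9 + 81 = 819.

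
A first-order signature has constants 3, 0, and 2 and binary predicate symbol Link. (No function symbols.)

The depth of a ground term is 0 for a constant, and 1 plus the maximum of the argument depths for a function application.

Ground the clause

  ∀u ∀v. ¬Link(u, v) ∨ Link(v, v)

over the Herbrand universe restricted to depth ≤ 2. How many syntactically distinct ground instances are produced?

9

Ground terms of depth ≤ 2:
  With no function symbols every ground term is a constant, so there are exactly 3 ground terms at every depth bound.
  N_0 = 3
  N_1 = 3
  N_2 = 3
  Explicitly: 3, 0, 2.
So there are 3 ground terms available for substitution.
There are 2 variables to instantiate (u, v), each occurring in at least one literal, so different choices give different ground instances.
Number of ground instances = 3^2 = 9.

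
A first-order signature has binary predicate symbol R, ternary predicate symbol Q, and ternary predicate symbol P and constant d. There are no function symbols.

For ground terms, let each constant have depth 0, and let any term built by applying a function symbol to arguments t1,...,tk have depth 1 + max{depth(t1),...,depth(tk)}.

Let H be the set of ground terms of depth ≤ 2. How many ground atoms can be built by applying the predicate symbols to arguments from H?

First count ground terms of depth ≤ 2.
With no function symbols every ground term is a constant, so there is exactly 1 ground term at every depth bound.
N_0 = 1
N_1 = 1
N_2 = 1
Explicitly: d.
So |H| = 1.
A ground atom is a predicate applied to a tuple of terms from H, so the count is the sum over predicates of |H|^arity:
  R: 1^2 = 1;  Q: 1^3 = 1;  P: 1^3 = 1
Total ground atoms: 1 + 1 + 1 = 3.

3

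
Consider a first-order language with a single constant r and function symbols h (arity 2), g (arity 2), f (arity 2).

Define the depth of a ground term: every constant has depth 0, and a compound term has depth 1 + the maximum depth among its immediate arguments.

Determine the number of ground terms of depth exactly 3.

7155

If N_k denotes the number of depth-≤k ground terms, the 1 constant gives N_0 = 1, and each function symbol of arity r contributes N_{k-1}^r new terms at level k: N_k = 1 + N_{k-1}^2 + N_{k-1}^2 + N_{k-1}^2.
N_0 = 1
N_1 = 1 + 1^2 + 1^2 + 1^2 = 4
N_2 = 1 + 4^2 + 4^2 + 4^2 = 49
N_3 = 1 + 49^2 + 49^2 + 49^2 = 7204
Terms of depth exactly 3: N_3 − N_2 = 7204 − 49 = 7155.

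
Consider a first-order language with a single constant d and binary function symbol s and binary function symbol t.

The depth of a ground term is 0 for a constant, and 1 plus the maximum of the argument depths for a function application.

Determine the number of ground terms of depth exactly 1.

2

Let N_k count ground terms of depth at most k. Each non-constant term of depth ≤ k is some function symbol applied to depth-≤(k−1) arguments, giving N_k = 1 + N_{k-1}^2 + N_{k-1}^2.
N_0 = 1
N_1 = 1 + 1^2 + 1^2 = 3
Terms of depth exactly 1: N_1 − N_0 = 3 − 1 = 2.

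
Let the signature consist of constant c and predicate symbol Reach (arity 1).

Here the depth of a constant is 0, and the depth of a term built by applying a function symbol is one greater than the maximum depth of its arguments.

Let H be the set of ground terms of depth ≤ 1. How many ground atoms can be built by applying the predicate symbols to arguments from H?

1

First count ground terms of depth ≤ 1.
With no function symbols every ground term is a constant, so there is exactly 1 ground term at every depth bound.
N_0 = 1
N_1 = 1
So |H| = 1.
For each predicate symbol, the number of ground atoms is |H| raised to its arity; summing:
  Reach: 1
Total ground atoms: 1.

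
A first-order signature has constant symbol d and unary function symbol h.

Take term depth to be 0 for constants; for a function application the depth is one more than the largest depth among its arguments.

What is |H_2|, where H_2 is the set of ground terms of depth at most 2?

Let N_k = |{terms of depth ≤ k}|. Then N_0 = 1 and N_k = 1 + N_{k-1} for k ≥ 1 (one summand per function symbol, arity giving the exponent).
N_0 = 1
N_1 = 1 + 1 = 2
N_2 = 1 + 2 = 3
Explicitly: d, h(d), h(h(d)).

3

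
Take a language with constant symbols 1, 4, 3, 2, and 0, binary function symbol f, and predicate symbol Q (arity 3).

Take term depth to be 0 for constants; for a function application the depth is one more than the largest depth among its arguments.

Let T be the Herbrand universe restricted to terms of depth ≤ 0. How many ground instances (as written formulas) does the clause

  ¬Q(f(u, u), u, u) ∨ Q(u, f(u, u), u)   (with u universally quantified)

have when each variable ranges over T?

Ground terms of depth ≤ 0:
  If N_k denotes the number of depth-≤k ground terms, the 5 constants give N_0 = 5, and each function symbol of arity r contributes N_{k-1}^r new terms at level k: N_k = 5 + N_{k-1}^2.
  N_0 = 5
So there are 5 ground terms available for substitution.
There is 1 variable to instantiate (u),  occurring in at least one literal, so different choices give different ground instances.
Number of ground instances = 5.

5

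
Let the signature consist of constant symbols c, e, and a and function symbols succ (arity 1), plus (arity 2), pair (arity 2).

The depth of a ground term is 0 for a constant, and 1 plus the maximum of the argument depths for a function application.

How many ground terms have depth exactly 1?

Let N_k count ground terms of depth at most k. Each non-constant term of depth ≤ k is some function symbol applied to depth-≤(k−1) arguments, giving N_k = 3 + N_{k-1} + N_{k-1}^2 + N_{k-1}^2.
N_0 = 3
N_1 = 3 + 3 + 3^2 + 3^2 = 24
Terms of depth exactly 1: N_1 − N_0 = 24 − 3 = 21.

21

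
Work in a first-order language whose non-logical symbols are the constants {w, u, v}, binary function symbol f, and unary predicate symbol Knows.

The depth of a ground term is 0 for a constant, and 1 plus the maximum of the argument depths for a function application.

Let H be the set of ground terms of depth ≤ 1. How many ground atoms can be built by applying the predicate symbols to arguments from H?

12

First count ground terms of depth ≤ 1.
Let N_k count ground terms of depth at most k. Each non-constant term of depth ≤ k is some function symbol applied to depth-≤(k−1) arguments, giving N_k = 3 + N_{k-1}^2.
N_0 = 3
N_1 = 3 + 3^2 = 12
So |H| = 12.
A ground atom is a predicate applied to a tuple of terms from H, so the count is the sum over predicates of |H|^arity:
  Knows: 12
Total ground atoms: 12.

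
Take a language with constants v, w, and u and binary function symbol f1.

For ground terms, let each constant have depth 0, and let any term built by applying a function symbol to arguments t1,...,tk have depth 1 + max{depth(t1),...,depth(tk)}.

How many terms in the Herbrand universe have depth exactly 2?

135

If N_k denotes the number of depth-≤k ground terms, the 3 constants give N_0 = 3, and each function symbol of arity r contributes N_{k-1}^r new terms at level k: N_k = 3 + N_{k-1}^2.
N_0 = 3
N_1 = 3 + 3^2 = 12
N_2 = 3 + 12^2 = 147
Terms of depth exactly 2: N_2 − N_1 = 147 − 12 = 135.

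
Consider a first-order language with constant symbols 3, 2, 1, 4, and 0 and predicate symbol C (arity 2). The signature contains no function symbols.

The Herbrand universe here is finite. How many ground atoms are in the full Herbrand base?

With no function symbols, the Herbrand universe is just the 5 constants.
Ground atoms per predicate: C: 5^2 = 25.
Herbrand base size = 25 = 25.

25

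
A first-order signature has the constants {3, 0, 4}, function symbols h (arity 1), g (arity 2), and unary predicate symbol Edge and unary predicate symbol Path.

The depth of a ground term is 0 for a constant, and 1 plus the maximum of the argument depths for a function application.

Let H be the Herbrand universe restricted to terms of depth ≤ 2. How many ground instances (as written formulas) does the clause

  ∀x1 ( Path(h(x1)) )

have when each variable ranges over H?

243

Ground terms of depth ≤ 2:
  Let N_k = |{terms of depth ≤ k}|. Then N_0 = 3 and N_k = 3 + N_{k-1} + N_{k-1}^2 for k ≥ 1 (one summand per function symbol, arity giving the exponent).
  N_0 = 3
  N_1 = 3 + 3 + 3^2 = 15
  N_2 = 3 + 15 + 15^2 = 243
So there are 243 ground terms available for substitution.
The body mentions the single quantified variable x1; since ground terms form a free algebra, no two substitutions collapse to the same formula.
Number of ground instances = 243.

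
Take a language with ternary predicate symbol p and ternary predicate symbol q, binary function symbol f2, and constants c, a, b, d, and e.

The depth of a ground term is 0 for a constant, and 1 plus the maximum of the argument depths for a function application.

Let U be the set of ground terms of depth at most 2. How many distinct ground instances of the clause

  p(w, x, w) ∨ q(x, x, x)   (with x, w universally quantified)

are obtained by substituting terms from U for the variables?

Ground terms of depth ≤ 2:
  Count level by level. With function symbols f2/2, the terms of depth ≤ k are the 5 constants together with each function applied to depth-≤(k−1) tuples, so N_k = 5 + N_{k-1}^2.
  N_0 = 5
  N_1 = 5 + 5^2 = 30
  N_2 = 5 + 30^2 = 905
So there are 905 ground terms available for substitution.
There are 2 variables to instantiate (x, w), each occurring in at least one literal, so different choices give different ground instances.
Number of ground instances = 905^2 = 819025.

819025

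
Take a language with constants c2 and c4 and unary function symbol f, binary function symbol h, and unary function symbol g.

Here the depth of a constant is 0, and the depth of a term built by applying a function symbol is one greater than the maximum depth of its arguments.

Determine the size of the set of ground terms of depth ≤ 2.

122

Write N_k for the number of ground terms of depth ≤ k. A term of depth ≤ k is either a constant or a function symbol applied to arguments of depth ≤ k−1, so N_k = 2 + N_{k-1} + N_{k-1}^2 + N_{k-1}.
N_0 = 2
N_1 = 2 + 2 + 2^2 + 2 = 10
N_2 = 2 + 10 + 10^2 + 10 = 122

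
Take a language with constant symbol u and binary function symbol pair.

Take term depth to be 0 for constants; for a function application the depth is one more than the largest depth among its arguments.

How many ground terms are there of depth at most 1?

2

Let N_k count ground terms of depth at most k. Each non-constant term of depth ≤ k is some function symbol applied to depth-≤(k−1) arguments, giving N_k = 1 + N_{k-1}^2.
N_0 = 1
N_1 = 1 + 1^2 = 2
Explicitly: u, pair(u, u).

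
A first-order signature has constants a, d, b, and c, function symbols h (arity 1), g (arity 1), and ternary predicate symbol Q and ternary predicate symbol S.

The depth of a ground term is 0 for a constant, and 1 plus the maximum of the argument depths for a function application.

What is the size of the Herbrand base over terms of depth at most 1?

First count ground terms of depth ≤ 1.
Write N_k for the number of ground terms of depth ≤ k. A term of depth ≤ k is either a constant or a function symbol applied to arguments of depth ≤ k−1, so N_k = 4 + N_{k-1} + N_{k-1}.
N_0 = 4
N_1 = 4 + 4 + 4 = 12
Explicitly: a, d, b, c, h(a), h(d), h(b), h(c), g(a), g(d), g(b), g(c).
So |H| = 12.
Ground atoms are formed by filling each argument slot of a predicate with a term from H, so an r-ary predicate gives |H|^r atoms:
  Q: 12^3 = 1728;  S: 12^3 = 1728
Total ground atoms: 1728 + 1728 = 3456.

3456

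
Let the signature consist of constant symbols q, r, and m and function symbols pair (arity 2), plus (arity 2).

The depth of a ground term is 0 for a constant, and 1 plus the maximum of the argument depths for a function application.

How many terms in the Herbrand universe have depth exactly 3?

1565568

Count level by level. With function symbols pair/2, plus/2, the terms of depth ≤ k are the 3 constants together with each function applied to depth-≤(k−1) tuples, so N_k = 3 + N_{k-1}^2 + N_{k-1}^2.
N_0 = 3
N_1 = 3 + 3^2 + 3^2 = 21
N_2 = 3 + 21^2 + 21^2 = 885
N_3 = 3 + 885^2 + 885^2 = 1566453
Terms of depth exactly 3: N_3 − N_2 = 1566453 − 885 = 1565568.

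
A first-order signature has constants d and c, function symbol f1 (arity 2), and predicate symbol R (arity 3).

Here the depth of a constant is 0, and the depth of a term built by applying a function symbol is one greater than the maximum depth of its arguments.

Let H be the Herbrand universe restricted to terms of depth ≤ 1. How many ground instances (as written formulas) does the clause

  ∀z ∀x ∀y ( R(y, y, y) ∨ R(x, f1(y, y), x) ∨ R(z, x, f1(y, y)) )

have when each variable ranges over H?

Ground terms of depth ≤ 1:
  Count level by level. With function symbols f1/2, the terms of depth ≤ k are the 2 constants together with each function applied to depth-≤(k−1) tuples, so N_k = 2 + N_{k-1}^2.
  N_0 = 2
  N_1 = 2 + 2^2 = 6
So there are 6 ground terms available for substitution.
The clause has 3 distinct variables (z, x, y), each appearing in the body. In the free term algebra distinct substitutions yield syntactically distinct ground instances.
Number of ground instances = 6^3 = 216.

216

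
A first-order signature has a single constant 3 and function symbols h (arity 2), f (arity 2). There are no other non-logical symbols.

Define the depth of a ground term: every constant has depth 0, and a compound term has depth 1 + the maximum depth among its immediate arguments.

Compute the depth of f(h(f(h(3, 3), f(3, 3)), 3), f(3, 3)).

depth(h(3, 3)) = 1 + max(0, 0) = 1
depth(f(3, 3)) = 1 + max(0, 0) = 1
depth(f(h(3, 3), f(3, 3))) = 1 + max(1, 1) = 2
depth(h(f(h(3, 3), f(3, 3)), 3)) = 1 + max(2, 0) = 3
depth(f(h(f(h(3, 3), f(3, 3)), 3), f(3, 3))) = 1 + max(3, 1) = 4

4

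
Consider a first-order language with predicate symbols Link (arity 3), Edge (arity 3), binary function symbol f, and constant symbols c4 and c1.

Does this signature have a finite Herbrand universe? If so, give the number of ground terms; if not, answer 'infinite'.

infinite

The signature has at least one function symbol (f, arity 2) and at least one constant (c4).
Iterating f gives infinitely many distinct ground terms: c4, f(c4, c4), f(f(c4, c4), f(c4, c4)), ...
So the Herbrand universe is infinite.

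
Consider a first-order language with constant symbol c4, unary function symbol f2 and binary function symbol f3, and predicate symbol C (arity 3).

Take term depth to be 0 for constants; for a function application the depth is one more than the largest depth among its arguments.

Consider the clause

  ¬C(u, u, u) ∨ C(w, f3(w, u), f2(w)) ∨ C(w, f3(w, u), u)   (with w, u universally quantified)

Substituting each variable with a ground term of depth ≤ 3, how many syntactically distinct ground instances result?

Ground terms of depth ≤ 3:
  If N_k denotes the number of depth-≤k ground terms, the 1 constant gives N_0 = 1, and each function symbol of arity r contributes N_{k-1}^r new terms at level k: N_k = 1 + N_{k-1} + N_{k-1}^2.
  N_0 = 1
  N_1 = 1 + 1 + 1^2 = 3
  N_2 = 1 + 3 + 3^2 = 13
  N_3 = 1 + 13 + 13^2 = 183
So there are 183 ground terms available for substitution.
There are 2 variables to instantiate (w, u), each occurring in at least one literal, so different choices give different ground instances.
Number of ground instances = 183^2 = 33489.

33489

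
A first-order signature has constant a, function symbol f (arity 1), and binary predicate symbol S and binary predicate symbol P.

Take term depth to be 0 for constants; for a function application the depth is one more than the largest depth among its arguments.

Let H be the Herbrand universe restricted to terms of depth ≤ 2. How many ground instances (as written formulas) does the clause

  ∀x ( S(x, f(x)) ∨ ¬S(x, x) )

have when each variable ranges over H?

3

Ground terms of depth ≤ 2:
  If N_k denotes the number of depth-≤k ground terms, the 1 constant gives N_0 = 1, and each function symbol of arity r contributes N_{k-1}^r new terms at level k: N_k = 1 + N_{k-1}.
  N_0 = 1
  N_1 = 1 + 1 = 2
  N_2 = 1 + 2 = 3
  Explicitly: a, f(a), f(f(a)).
So there are 3 ground terms available for substitution.
The body mentions the single quantified variable x; since ground terms form a free algebra, no two substitutions collapse to the same formula.
Number of ground instances = 3.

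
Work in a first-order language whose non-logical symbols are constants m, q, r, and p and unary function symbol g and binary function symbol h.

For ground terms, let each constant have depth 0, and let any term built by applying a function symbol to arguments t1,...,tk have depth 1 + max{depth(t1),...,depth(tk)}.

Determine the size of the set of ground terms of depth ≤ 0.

4

Let N_k count ground terms of depth at most k. Each non-constant term of depth ≤ k is some function symbol applied to depth-≤(k−1) arguments, giving N_k = 4 + N_{k-1} + N_{k-1}^2.
N_0 = 4
Explicitly: m, q, r, p.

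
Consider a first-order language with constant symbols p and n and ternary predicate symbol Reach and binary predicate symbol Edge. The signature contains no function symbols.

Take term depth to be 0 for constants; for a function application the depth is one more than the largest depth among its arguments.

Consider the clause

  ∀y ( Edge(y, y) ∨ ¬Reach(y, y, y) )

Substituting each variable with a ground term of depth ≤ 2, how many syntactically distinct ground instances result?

2

Ground terms of depth ≤ 2:
  With no function symbols every ground term is a constant, so there are exactly 2 ground terms at every depth bound.
  N_0 = 2
  N_1 = 2
  N_2 = 2
So there are 2 ground terms available for substitution.
The clause has 1 distinct variable (y), which appears in the body. In the free term algebra distinct substitutions yield syntactically distinct ground instances.
Number of ground instances = 2.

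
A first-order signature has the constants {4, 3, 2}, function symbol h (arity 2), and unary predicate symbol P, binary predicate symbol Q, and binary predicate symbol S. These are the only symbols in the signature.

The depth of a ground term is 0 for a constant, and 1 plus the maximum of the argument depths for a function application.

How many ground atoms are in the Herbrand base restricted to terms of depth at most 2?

First count ground terms of depth ≤ 2.
Write N_k for the number of ground terms of depth ≤ k. A term of depth ≤ k is either a constant or a function symbol applied to arguments of depth ≤ k−1, so N_k = 3 + N_{k-1}^2.
N_0 = 3
N_1 = 3 + 3^2 = 12
N_2 = 3 + 12^2 = 147
So |H| = 147.
Each predicate of arity r yields |H|^r ground atoms (one per choice of an r-tuple from H):
  P: 147;  Q: 147^2 = 21609;  S: 147^2 = 21609
Total ground atoms: 147 + 21609 + 21609 = 43365.

43365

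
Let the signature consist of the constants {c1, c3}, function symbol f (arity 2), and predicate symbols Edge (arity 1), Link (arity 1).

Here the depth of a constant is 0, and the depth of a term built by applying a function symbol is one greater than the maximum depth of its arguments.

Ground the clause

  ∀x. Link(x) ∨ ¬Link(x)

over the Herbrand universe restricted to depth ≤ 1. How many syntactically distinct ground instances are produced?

6

Ground terms of depth ≤ 1:
  Write N_k for the number of ground terms of depth ≤ k. A term of depth ≤ k is either a constant or a function symbol applied to arguments of depth ≤ k−1, so N_k = 2 + N_{k-1}^2.
  N_0 = 2
  N_1 = 2 + 2^2 = 6
  Explicitly: c1, c3, f(c1, c1), f(c1, c3), f(c3, c1), f(c3, c3).
So there are 6 ground terms available for substitution.
The body mentions the single quantified variable x; since ground terms form a free algebra, no two substitutions collapse to the same formula.
Number of ground instances = 6.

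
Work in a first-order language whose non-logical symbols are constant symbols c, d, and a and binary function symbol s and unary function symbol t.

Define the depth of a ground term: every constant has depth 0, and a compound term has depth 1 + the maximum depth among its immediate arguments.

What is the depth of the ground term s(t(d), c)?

2

depth(t(d)) = 1 + depth(d) = 1 + 0 = 1
depth(s(t(d), c)) = 1 + max(1, 0) = 2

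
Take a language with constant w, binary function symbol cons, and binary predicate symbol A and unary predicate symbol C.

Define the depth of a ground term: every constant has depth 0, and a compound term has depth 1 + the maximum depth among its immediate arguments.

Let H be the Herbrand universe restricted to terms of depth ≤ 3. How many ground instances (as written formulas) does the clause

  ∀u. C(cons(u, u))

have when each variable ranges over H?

Ground terms of depth ≤ 3:
  Let N_k = |{terms of depth ≤ k}|. Then N_0 = 1 and N_k = 1 + N_{k-1}^2 for k ≥ 1 (one summand per function symbol, arity giving the exponent).
  N_0 = 1
  N_1 = 1 + 1^2 = 2
  N_2 = 1 + 2^2 = 5
  N_3 = 1 + 5^2 = 26
So there are 26 ground terms available for substitution.
The body mentions the single quantified variable u; since ground terms form a free algebra, no two substitutions collapse to the same formula.
Number of ground instances = 26.

26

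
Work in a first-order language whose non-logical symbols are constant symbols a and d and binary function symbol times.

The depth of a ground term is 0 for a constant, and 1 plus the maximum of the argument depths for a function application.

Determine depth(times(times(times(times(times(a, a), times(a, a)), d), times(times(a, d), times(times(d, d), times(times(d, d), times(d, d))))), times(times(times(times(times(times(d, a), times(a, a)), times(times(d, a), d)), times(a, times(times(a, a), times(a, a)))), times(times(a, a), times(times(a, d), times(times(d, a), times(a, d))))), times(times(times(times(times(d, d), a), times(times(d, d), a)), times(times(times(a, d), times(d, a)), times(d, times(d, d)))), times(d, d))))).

depth(times(a, a)) = 1 + max(0, 0) = 1
depth(times(times(a, a), times(a, a))) = 1 + max(1, 1) = 2
depth(times(times(times(a, a), times(a, a)), d)) = 1 + max(2, 0) = 3
depth(times(a, d)) = 1 + max(0, 0) = 1
depth(times(d, d)) = 1 + max(0, 0) = 1
depth(times(times(d, d), times(d, d))) = 1 + max(1, 1) = 2
depth(times(times(d, d), times(times(d, d), times(d, d)))) = 1 + max(1, 2) = 3
depth(times(times(a, d), times(times(d, d), times(times(d, d), times(d, d))))) = 1 + max(1, 3) = 4
depth(times(times(times(times(a, a), times(a, a)), d), times(times(a, d), times(times(d, d), times(times(d, d), times(d, d)))))) = 1 + max(3, 4) = 5
depth(times(d, a)) = 1 + max(0, 0) = 1
depth(times(times(d, a), times(a, a))) = 1 + max(1, 1) = 2
depth(times(times(d, a), d)) = 1 + max(1, 0) = 2
depth(times(times(times(d, a), times(a, a)), times(times(d, a), d))) = 1 + max(2, 2) = 3
depth(times(a, times(times(a, a), times(a, a)))) = 1 + max(0, 2) = 3
depth(times(times(times(times(d, a), times(a, a)), times(times(d, a), d)), times(a, times(times(a, a), times(a, a))))) = 1 + max(3, 3) = 4
depth(times(times(d, a), times(a, d))) = 1 + max(1, 1) = 2
depth(times(times(a, d), times(times(d, a), times(a, d)))) = 1 + max(1, 2) = 3
depth(times(times(a, a), times(times(a, d), times(times(d, a), times(a, d))))) = 1 + max(1, 3) = 4
depth(times(times(times(times(times(d, a), times(a, a)), times(times(d, a), d)), times(a, times(times(a, a), times(a, a)))), times(times(a, a), times(times(a, d), times(times(d, a), times(a, d)))))) = 1 + max(4, 4) = 5
depth(times(times(d, d), a)) = 1 + max(1, 0) = 2
depth(times(times(times(d, d), a), times(times(d, d), a))) = 1 + max(2, 2) = 3
depth(times(times(a, d), times(d, a))) = 1 + max(1, 1) = 2
depth(times(d, times(d, d))) = 1 + max(0, 1) = 2
depth(times(times(times(a, d), times(d, a)), times(d, times(d, d)))) = 1 + max(2, 2) = 3
depth(times(times(times(times(d, d), a), times(times(d, d), a)), times(times(times(a, d), times(d, a)), times(d, times(d, d))))) = 1 + max(3, 3) = 4
depth(times(times(times(times(times(d, d), a), times(times(d, d), a)), times(times(times(a, d), times(d, a)), times(d, times(d, d)))), times(d, d))) = 1 + max(4, 1) = 5
depth(times(times(times(times(times(times(d, a), times(a, a)), times(times(d, a), d)), times(a, times(times(a, a), times(a, a)))), times(times(a, a), times(times(a, d), times(times(d, a), times(a, d))))), times(times(times(times(times(d, d), a), times(times(d, d), a)), times(times(times(a, d), times(d, a)), times(d, times(d, d)))), times(d, d)))) = 1 + max(5, 5) = 6
depth(times(times(times(times(times(a, a), times(a, a)), d), times(times(a, d), times(times(d, d), times(times(d, d), times(d, d))))), times(times(times(times(times(times(d, a), times(a, a)), times(times(d, a), d)), times(a, times(times(a, a), times(a, a)))), times(times(a, a), times(times(a, d), times(times(d, a), times(a, d))))), times(times(times(times(times(d, d), a), times(times(d, d), a)), times(times(times(a, d), times(d, a)), times(d, times(d, d)))), times(d, d))))) = 1 + max(5, 6) = 7

7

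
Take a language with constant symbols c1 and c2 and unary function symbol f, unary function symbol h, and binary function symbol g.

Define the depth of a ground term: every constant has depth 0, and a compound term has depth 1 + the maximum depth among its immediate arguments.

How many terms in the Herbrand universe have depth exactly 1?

Let N_k = |{terms of depth ≤ k}|. Then N_0 = 2 and N_k = 2 + N_{k-1} + N_{k-1} + N_{k-1}^2 for k ≥ 1 (one summand per function symbol, arity giving the exponent).
N_0 = 2
N_1 = 2 + 2 + 2 + 2^2 = 10
Terms of depth exactly 1: N_1 − N_0 = 10 − 2 = 8.

8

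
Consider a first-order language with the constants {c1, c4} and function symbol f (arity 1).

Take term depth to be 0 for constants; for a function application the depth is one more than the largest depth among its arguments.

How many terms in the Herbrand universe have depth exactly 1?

2

Write N_k for the number of ground terms of depth ≤ k. A term of depth ≤ k is either a constant or a function symbol applied to arguments of depth ≤ k−1, so N_k = 2 + N_{k-1}.
N_0 = 2
N_1 = 2 + 2 = 4
Terms of depth exactly 1: N_1 − N_0 = 4 − 2 = 2.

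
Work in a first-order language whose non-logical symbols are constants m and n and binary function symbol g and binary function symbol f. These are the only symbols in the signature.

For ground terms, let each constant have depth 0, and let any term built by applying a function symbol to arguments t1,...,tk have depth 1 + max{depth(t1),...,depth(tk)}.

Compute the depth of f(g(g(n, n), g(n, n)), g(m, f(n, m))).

depth(g(n, n)) = 1 + max(0, 0) = 1
depth(g(g(n, n), g(n, n))) = 1 + max(1, 1) = 2
depth(f(n, m)) = 1 + max(0, 0) = 1
depth(g(m, f(n, m))) = 1 + max(0, 1) = 2
depth(f(g(g(n, n), g(n, n)), g(m, f(n, m)))) = 1 + max(2, 2) = 3

3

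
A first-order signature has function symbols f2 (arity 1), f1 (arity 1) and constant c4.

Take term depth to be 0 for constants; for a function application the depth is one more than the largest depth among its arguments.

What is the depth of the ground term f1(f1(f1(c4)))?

3

depth(f1(c4)) = 1 + depth(c4) = 1 + 0 = 1
depth(f1(f1(c4))) = 1 + depth(f1(c4)) = 1 + 1 = 2
depth(f1(f1(f1(c4)))) = 1 + depth(f1(f1(c4))) = 1 + 2 = 3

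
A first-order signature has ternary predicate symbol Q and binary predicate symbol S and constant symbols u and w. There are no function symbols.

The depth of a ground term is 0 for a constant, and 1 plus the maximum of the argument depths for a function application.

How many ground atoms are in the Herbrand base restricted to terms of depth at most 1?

First count ground terms of depth ≤ 1.
With no function symbols every ground term is a constant, so there are exactly 2 ground terms at every depth bound.
N_0 = 2
N_1 = 2
So |H| = 2.
Each predicate of arity r yields |H|^r ground atoms (one per choice of an r-tuple from H):
  Q: 2^3 = 8;  S: 2^2 = 4
Total ground atoms: 8 + 4 = 12.

12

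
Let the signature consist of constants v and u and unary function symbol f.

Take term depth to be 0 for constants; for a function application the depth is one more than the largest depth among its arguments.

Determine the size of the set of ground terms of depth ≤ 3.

8

If N_k denotes the number of depth-≤k ground terms, the 2 constants give N_0 = 2, and each function symbol of arity r contributes N_{k-1}^r new terms at level k: N_k = 2 + N_{k-1}.
N_0 = 2
N_1 = 2 + 2 = 4
N_2 = 2 + 4 = 6
N_3 = 2 + 6 = 8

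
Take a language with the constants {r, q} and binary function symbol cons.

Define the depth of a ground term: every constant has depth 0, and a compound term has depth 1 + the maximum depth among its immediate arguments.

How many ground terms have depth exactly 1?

4

Let N_k count ground terms of depth at most k. Each non-constant term of depth ≤ k is some function symbol applied to depth-≤(k−1) arguments, giving N_k = 2 + N_{k-1}^2.
N_0 = 2
N_1 = 2 + 2^2 = 6
Terms of depth exactly 1: N_1 − N_0 = 6 − 2 = 4.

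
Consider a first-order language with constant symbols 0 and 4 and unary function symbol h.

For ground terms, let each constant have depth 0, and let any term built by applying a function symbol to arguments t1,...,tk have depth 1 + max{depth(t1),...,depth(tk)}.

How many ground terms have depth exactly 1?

2

If N_k denotes the number of depth-≤k ground terms, the 2 constants give N_0 = 2, and each function symbol of arity r contributes N_{k-1}^r new terms at level k: N_k = 2 + N_{k-1}.
N_0 = 2
N_1 = 2 + 2 = 4
Terms of depth exactly 1: N_1 − N_0 = 4 − 2 = 2.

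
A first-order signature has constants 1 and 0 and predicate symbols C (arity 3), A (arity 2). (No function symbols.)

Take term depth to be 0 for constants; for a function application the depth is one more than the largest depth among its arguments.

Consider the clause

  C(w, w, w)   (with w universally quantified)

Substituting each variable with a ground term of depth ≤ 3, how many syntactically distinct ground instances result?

2

Ground terms of depth ≤ 3:
  With no function symbols every ground term is a constant, so there are exactly 2 ground terms at every depth bound.
  N_0 = 2
  N_1 = 2
  N_2 = 2
  N_3 = 2
So there are 2 ground terms available for substitution.
The body mentions the single quantified variable w; since ground terms form a free algebra, no two substitutions collapse to the same formula.
Number of ground instances = 2.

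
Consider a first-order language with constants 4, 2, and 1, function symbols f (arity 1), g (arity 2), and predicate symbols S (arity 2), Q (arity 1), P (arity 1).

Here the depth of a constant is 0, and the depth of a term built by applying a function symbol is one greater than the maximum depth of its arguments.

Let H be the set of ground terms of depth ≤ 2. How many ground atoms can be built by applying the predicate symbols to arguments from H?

59535

First count ground terms of depth ≤ 2.
Count level by level. With function symbols f/1, g/2, the terms of depth ≤ k are the 3 constants together with each function applied to depth-≤(k−1) tuples, so N_k = 3 + N_{k-1} + N_{k-1}^2.
N_0 = 3
N_1 = 3 + 3 + 3^2 = 15
N_2 = 3 + 15 + 15^2 = 243
So |H| = 243.
For each predicate symbol, the number of ground atoms is |H| raised to its arity; summing:
  S: 243^2 = 59049;  Q: 243;  P: 243
Total ground atoms: 59049 + 243 + 243 = 59535.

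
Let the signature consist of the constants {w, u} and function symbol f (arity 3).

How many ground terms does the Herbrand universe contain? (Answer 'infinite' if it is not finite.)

infinite

The signature has at least one function symbol (f, arity 3) and at least one constant (w).
Iterating f gives infinitely many distinct ground terms: w, f(w, w, w), f(f(w, w, w), f(w, w, w), f(w, w, w)), ...
So the Herbrand universe is infinite.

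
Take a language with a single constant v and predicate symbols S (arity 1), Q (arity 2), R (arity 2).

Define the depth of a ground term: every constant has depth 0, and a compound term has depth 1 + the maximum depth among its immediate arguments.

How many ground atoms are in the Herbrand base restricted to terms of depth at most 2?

First count ground terms of depth ≤ 2.
With no function symbols every ground term is a constant, so there is exactly 1 ground term at every depth bound.
N_0 = 1
N_1 = 1
N_2 = 1
So |H| = 1.
Ground atoms are formed by filling each argument slot of a predicate with a term from H, so an r-ary predicate gives |H|^r atoms:
  S: 1;  Q: 1^2 = 1;  R: 1^2 = 1
Total ground atoms: 1 + 1 + 1 = 3.

3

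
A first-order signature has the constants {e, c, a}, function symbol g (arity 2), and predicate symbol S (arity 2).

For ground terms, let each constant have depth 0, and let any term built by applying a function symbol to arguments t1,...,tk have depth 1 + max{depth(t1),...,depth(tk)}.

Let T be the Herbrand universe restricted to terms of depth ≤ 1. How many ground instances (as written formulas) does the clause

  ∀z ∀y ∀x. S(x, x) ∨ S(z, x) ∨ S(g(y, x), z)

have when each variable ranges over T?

Ground terms of depth ≤ 1:
  Let N_k = |{terms of depth ≤ k}|. Then N_0 = 3 and N_k = 3 + N_{k-1}^2 for k ≥ 1 (one summand per function symbol, arity giving the exponent).
  N_0 = 3
  N_1 = 3 + 3^2 = 12
So there are 12 ground terms available for substitution.
The clause has 3 distinct variables (z, y, x), each appearing in the body. In the free term algebra distinct substitutions yield syntactically distinct ground instances.
Number of ground instances = 12^3 = 1728.

1728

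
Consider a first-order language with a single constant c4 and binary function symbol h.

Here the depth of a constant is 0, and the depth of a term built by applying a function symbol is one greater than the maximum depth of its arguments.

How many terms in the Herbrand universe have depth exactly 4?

Let N_k count ground terms of depth at most k. Each non-constant term of depth ≤ k is some function symbol applied to depth-≤(k−1) arguments, giving N_k = 1 + N_{k-1}^2.
N_0 = 1
N_1 = 1 + 1^2 = 2
N_2 = 1 + 2^2 = 5
N_3 = 1 + 5^2 = 26
N_4 = 1 + 26^2 = 677
Terms of depth exactly 4: N_4 − N_3 = 677 − 26 = 651.

651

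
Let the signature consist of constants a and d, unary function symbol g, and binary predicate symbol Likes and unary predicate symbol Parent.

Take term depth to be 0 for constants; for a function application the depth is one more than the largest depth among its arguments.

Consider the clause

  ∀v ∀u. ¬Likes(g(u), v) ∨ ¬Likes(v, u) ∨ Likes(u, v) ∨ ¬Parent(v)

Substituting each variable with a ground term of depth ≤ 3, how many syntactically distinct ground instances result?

Ground terms of depth ≤ 3:
  Write N_k for the number of ground terms of depth ≤ k. A term of depth ≤ k is either a constant or a function symbol applied to arguments of depth ≤ k−1, so N_k = 2 + N_{k-1}.
  N_0 = 2
  N_1 = 2 + 2 = 4
  N_2 = 2 + 4 = 6
  N_3 = 2 + 6 = 8
  Explicitly: a, d, g(a), g(d), g(g(a)), g(g(d)), g(g(g(a))), g(g(g(d))).
So there are 8 ground terms available for substitution.
Each of v, u ranges independently over the available ground terms, and distinct assignments produce distinct instances.
Number of ground instances = 8^2 = 64.

64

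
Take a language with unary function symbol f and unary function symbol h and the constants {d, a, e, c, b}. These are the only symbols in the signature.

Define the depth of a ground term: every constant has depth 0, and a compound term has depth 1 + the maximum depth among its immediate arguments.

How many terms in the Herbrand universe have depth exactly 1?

10

Count level by level. With function symbols f/1, h/1, the terms of depth ≤ k are the 5 constants together with each function applied to depth-≤(k−1) tuples, so N_k = 5 + N_{k-1} + N_{k-1}.
N_0 = 5
N_1 = 5 + 5 + 5 = 15
Terms of depth exactly 1: N_1 − N_0 = 15 − 5 = 10.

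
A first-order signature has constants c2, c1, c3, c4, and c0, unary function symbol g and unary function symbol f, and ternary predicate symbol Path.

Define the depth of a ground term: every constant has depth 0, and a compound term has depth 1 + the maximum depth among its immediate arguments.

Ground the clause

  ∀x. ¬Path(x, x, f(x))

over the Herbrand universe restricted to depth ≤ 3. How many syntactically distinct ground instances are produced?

Ground terms of depth ≤ 3:
  If N_k denotes the number of depth-≤k ground terms, the 5 constants give N_0 = 5, and each function symbol of arity r contributes N_{k-1}^r new terms at level k: N_k = 5 + N_{k-1} + N_{k-1}.
  N_0 = 5
  N_1 = 5 + 5 + 5 = 15
  N_2 = 5 + 15 + 15 = 35
  N_3 = 5 + 35 + 35 = 75
So there are 75 ground terms available for substitution.
The clause has 1 distinct variable (x), which appears in the body. In the free term algebra distinct substitutions yield syntactically distinct ground instances.
Number of ground instances = 75.

75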